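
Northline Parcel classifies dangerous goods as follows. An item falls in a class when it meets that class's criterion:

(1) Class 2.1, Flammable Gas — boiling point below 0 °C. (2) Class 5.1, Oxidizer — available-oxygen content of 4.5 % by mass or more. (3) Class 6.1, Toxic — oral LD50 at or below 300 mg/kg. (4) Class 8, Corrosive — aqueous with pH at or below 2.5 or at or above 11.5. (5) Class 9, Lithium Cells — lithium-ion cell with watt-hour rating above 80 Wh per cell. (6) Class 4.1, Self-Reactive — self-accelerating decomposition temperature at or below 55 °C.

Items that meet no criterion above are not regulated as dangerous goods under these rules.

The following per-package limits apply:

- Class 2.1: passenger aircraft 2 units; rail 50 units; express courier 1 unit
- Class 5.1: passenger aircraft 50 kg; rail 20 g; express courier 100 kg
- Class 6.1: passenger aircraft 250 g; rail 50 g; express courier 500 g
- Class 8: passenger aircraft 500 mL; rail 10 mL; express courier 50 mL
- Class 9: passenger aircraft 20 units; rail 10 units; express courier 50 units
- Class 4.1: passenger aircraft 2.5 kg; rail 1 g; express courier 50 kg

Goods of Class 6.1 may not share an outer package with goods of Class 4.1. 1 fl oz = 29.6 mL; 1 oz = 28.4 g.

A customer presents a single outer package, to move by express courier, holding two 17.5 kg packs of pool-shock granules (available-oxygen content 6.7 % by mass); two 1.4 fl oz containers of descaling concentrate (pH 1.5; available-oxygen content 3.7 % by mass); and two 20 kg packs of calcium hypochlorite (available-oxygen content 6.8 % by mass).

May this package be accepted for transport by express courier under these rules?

No

The pool-shock granules have available-oxygen content 6.7 % by mass, which is ≥ 4.5 % by mass, so they are Class 5.1 (Oxidizer).
With pH 1.5 (≤ 2.5), the descaling concentrate falls in Class 8.
The calcium hypochlorite has available-oxygen content 6.8 % by mass, which is ≥ 4.5 % by mass, so it is Class 5.1 (Oxidizer).
Class 5.1 net quantity: (two 17.5 kg packs = 35 kg) + (two 20 kg packs = 40 kg) = 75 kg.
That is within the Class 5.1 express courier limit of 100 kg.
Class 8 quantity: two 1.4 fl oz containers = 82.88 mL.
That exceeds the Class 8 express courier limit of 50 mL.
The segregation rule (Class 6.1 with Class 4.1) does not apply to Class 5.1 with Class 8.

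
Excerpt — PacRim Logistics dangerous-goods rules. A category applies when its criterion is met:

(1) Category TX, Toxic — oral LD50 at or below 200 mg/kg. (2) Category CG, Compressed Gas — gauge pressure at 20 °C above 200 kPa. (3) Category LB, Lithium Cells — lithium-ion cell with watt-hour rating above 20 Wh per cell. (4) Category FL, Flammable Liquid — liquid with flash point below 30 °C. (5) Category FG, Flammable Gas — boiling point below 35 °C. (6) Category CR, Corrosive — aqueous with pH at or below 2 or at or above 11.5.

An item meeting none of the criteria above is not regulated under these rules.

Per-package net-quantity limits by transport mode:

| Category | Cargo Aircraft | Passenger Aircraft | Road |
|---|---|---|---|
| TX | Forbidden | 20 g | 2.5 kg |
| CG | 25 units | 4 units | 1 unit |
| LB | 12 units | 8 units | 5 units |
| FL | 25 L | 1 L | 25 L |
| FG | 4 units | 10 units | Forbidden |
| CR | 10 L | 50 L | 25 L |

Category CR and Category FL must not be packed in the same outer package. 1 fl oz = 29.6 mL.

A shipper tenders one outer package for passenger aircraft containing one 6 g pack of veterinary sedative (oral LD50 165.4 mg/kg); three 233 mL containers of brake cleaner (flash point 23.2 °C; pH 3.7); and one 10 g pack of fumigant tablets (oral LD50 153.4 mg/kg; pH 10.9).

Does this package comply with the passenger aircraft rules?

Yes

The veterinary sedative has oral LD50 165.4 mg/kg, which is ≤ 200 mg/kg, so it is Category TX (Toxic).
With flash point 23.2 °C (< 30 °C), the brake cleaner falls in Category FL.
Oral LD50 153.4 mg/kg meets the Category TX criterion (Toxic), so the fumigant tablets are Category TX.
Total Category TX: 6 g + 10 g = 16 g.
That is within the Category TX passenger aircraft limit of 20 g.
Category FL quantity: three 233 mL containers = 699 mL.
699 mL is within the passenger aircraft limit of 1 L for Category FL.
The segregation rule (Category CR with Category FL) does not apply to Category TX with Category FL.
Every hazard category is within its passenger aircraft limit and no segregation rule is violated.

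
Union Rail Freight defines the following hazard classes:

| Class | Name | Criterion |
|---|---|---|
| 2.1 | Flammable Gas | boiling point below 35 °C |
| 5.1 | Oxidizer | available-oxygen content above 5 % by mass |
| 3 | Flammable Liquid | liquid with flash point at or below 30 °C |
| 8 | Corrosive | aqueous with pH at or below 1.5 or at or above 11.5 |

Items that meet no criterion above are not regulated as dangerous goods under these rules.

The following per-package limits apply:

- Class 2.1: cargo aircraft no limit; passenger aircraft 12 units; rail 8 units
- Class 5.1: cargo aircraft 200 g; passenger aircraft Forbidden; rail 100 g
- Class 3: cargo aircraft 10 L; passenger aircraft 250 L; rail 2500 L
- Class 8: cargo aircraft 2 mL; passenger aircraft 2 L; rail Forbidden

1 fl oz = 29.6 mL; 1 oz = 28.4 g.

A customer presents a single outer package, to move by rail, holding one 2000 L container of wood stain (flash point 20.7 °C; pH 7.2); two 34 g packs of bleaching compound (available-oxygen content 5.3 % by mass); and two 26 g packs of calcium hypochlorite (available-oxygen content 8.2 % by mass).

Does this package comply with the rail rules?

Flash point 20.7 °C meets the Class 3 criterion (Flammable Liquid), so the wood stain is Class 3.
The bleaching compound has available-oxygen content 5.3 % by mass, which is > 5 % by mass, so it is Class 5.1 (Oxidizer).
Calcium hypochlorite: available-oxygen content 8.2 % by mass > 5 % by mass → Class 5.1 (Oxidizer).
Total Class 5.1: (two 34 g packs = 68 g) + (two 26 g packs = 52 g) = 120 g.
120 g exceeds the rail limit of 100 g for Class 5.1.
Class 3 quantity: 2000 L.
2000 L is within the rail limit of 2500 L for Class 3.

No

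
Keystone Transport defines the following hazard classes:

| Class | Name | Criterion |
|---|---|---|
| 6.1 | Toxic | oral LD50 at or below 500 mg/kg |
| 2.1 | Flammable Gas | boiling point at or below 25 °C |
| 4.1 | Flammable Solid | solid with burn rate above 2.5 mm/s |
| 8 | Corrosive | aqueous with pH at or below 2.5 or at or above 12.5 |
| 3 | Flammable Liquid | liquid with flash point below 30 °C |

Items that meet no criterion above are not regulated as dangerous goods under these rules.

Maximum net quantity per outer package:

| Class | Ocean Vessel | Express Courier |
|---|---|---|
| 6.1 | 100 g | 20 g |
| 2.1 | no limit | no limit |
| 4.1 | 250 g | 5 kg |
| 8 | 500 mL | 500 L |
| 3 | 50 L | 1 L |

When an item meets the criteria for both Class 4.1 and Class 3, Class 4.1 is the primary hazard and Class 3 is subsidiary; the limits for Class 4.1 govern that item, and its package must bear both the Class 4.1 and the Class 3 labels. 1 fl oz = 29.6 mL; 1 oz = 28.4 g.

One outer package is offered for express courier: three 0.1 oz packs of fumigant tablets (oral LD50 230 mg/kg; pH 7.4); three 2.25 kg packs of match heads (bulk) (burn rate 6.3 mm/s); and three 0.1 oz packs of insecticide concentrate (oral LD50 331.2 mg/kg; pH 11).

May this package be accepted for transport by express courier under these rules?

Oral LD50 230 mg/kg meets the Class 6.1 criterion (Toxic), so the fumigant tablets are Class 6.1.
The match heads (bulk) have burn rate 6.3 mm/s, which is > 2.5 mm/s, so they are Class 4.1 (Flammable Solid).
The insecticide concentrate has oral LD50 331.2 mg/kg, which is ≤ 500 mg/kg, so it is Class 6.1 (Toxic).
Total Class 6.1: (three 0.1 oz packs = 8.52 g) + (three 0.1 oz packs = 8.52 g) = 17.04 g.
17.04 g ≤ 20 g (express courier limit, Class 6.1) — within limit.
Class 4.1 quantity: three 2.25 kg packs = 6.75 kg.
6.75 kg exceeds the express courier limit of 5 kg for Class 4.1.

No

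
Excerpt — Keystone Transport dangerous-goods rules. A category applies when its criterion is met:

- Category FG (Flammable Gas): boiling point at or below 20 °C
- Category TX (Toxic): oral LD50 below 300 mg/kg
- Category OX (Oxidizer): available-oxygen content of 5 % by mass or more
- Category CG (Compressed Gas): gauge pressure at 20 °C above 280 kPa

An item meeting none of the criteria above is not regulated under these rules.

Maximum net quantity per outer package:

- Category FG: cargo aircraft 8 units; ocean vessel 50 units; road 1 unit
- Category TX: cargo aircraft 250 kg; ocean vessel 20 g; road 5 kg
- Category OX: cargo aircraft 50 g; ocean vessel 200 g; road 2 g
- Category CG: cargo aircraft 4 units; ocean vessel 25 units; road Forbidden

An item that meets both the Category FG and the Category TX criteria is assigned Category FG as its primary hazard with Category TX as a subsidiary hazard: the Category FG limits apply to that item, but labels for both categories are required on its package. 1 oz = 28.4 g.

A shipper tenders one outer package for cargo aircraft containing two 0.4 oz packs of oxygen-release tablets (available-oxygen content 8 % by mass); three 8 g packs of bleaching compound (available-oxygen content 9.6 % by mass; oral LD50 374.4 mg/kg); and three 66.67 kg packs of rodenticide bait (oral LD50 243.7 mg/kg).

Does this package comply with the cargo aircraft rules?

Yes

The oxygen-release tablets have available-oxygen content 8 % by mass, which is ≥ 5 % by mass, so they are Category OX (Oxidizer).
With available-oxygen content 9.6 % by mass (≥ 5 % by mass), the bleaching compound falls in Category OX.
The rodenticide bait has oral LD50 243.7 mg/kg, which is < 300 mg/kg, so it is Category TX (Toxic).
Category OX net quantity: (two 0.4 oz packs = 22.72 g) + (three 8 g packs = 24 g) = 46.72 g.
46.72 g is within the cargo aircraft limit of 50 g for Category OX.
Category TX quantity: three 66.67 kg packs = 200.01 kg.
200.01 kg is within the cargo aircraft limit of 250 kg for Category TX.
Every hazard category is within its cargo aircraft limit and no segregation rule is violated.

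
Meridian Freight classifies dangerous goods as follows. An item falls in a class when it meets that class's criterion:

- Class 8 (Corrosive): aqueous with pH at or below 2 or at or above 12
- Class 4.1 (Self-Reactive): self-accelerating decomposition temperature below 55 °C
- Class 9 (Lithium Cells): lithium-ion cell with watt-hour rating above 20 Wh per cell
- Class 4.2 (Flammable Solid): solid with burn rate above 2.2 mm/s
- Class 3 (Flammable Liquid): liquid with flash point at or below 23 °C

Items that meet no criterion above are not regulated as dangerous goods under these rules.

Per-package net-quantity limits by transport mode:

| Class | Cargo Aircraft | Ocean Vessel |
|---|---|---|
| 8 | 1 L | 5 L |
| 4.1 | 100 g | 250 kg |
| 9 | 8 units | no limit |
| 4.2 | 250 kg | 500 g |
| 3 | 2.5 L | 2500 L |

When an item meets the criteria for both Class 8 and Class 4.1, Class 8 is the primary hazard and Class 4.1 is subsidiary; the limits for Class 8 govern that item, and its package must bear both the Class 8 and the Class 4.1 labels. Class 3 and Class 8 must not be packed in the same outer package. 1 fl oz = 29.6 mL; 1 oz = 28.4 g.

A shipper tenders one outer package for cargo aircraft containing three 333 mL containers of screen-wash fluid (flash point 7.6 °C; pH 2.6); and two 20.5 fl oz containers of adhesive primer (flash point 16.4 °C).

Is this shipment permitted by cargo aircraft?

Yes

The screen-wash fluid has flash point 7.6 °C, which is ≤ 23 °C, so it is Class 3 (Flammable Liquid).
Adhesive primer: flash point 16.4 °C ≤ 23 °C → Class 3 (Flammable Liquid).
Total Class 3: (three 333 mL containers = 999 mL) + (two 20.5 fl oz containers = 1213.6 mL) = 2212.6 mL.
2212.6 mL is within the cargo aircraft limit of 2.5 L for Class 3.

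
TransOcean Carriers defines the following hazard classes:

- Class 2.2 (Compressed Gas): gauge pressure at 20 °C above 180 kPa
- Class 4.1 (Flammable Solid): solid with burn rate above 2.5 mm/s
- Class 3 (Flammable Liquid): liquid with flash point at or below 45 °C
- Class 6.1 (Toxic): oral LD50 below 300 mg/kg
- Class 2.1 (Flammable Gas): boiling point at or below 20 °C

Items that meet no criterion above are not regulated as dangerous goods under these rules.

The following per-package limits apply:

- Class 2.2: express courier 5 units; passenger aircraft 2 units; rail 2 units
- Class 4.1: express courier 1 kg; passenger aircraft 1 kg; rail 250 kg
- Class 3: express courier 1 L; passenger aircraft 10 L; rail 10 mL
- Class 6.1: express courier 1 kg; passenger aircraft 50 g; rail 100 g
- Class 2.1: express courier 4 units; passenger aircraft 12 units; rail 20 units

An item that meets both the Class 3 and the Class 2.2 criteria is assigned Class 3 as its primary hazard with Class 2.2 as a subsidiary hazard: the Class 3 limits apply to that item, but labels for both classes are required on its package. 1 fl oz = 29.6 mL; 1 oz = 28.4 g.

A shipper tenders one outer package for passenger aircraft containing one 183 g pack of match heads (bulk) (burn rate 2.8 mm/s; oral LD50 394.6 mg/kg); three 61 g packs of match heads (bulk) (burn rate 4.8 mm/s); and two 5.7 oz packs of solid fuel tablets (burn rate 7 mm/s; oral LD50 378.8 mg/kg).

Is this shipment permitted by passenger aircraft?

Yes

With burn rate 2.8 mm/s (> 2.5 mm/s), the match heads (bulk) fall in Class 4.1.
The match heads (bulk) have burn rate 4.8 mm/s, which is > 2.5 mm/s, so they are Class 4.1 (Flammable Solid).
Burn rate 7 mm/s meets the Class 4.1 criterion (Flammable Solid), so the solid fuel tablets are Class 4.1.
Class 4.1 net quantity: 183 g + (three 61 g packs = 183 g) + (two 5.7 oz packs = 323.76 g) = 689.76 g.
That is within the Class 4.1 passenger aircraft limit of 1 kg.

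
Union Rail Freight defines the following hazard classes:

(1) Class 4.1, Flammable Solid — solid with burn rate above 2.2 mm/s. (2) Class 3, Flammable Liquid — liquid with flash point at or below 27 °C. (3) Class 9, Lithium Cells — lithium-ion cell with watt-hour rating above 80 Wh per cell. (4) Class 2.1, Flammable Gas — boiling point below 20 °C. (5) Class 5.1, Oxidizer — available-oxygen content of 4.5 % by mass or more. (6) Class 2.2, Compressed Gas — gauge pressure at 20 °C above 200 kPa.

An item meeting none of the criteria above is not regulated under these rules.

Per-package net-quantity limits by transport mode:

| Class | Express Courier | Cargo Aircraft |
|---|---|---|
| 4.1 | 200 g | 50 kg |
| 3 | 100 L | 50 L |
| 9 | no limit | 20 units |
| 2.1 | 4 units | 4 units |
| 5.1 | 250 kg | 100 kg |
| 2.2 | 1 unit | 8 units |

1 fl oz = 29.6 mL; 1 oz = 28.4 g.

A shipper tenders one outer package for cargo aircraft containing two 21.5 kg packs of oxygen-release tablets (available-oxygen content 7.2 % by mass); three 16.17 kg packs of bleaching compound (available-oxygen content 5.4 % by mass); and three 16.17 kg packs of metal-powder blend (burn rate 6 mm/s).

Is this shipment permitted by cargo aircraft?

The oxygen-release tablets have available-oxygen content 7.2 % by mass, which is ≥ 4.5 % by mass, so they are Class 5.1 (Oxidizer).
With available-oxygen content 5.4 % by mass (≥ 4.5 % by mass), the bleaching compound falls in Class 5.1.
The metal-powder blend has burn rate 6 mm/s, which is > 2.2 mm/s, so it is Class 4.1 (Flammable Solid).
Total Class 5.1: (two 21.5 kg packs = 43 kg) + (three 16.17 kg packs = 48.51 kg) = 91.51 kg.
91.51 kg ≤ 100 kg (cargo aircraft limit, Class 5.1) — within limit.
Class 4.1 quantity: three 16.17 kg packs = 48.51 kg.
That is within the Class 4.1 cargo aircraft limit of 50 kg.
Every hazard class is within its cargo aircraft limit and no segregation rule is violated.

Yes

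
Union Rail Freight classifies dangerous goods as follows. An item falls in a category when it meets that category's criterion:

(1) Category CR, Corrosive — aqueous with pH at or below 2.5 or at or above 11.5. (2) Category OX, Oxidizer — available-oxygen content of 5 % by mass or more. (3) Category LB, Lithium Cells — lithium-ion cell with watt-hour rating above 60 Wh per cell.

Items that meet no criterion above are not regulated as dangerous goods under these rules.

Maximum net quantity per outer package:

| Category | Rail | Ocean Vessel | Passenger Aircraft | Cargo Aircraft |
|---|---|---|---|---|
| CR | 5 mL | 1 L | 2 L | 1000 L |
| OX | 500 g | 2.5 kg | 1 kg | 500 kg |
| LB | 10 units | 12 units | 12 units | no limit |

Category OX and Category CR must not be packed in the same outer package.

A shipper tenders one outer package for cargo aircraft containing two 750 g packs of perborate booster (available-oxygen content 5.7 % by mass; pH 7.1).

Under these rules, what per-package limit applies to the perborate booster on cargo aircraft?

500 kg

The perborate booster has available-oxygen content 5.7 % by mass, which is ≥ 5 % by mass, so it is Category OX (Oxidizer).
The cargo aircraft limit for Category OX is 500 kg.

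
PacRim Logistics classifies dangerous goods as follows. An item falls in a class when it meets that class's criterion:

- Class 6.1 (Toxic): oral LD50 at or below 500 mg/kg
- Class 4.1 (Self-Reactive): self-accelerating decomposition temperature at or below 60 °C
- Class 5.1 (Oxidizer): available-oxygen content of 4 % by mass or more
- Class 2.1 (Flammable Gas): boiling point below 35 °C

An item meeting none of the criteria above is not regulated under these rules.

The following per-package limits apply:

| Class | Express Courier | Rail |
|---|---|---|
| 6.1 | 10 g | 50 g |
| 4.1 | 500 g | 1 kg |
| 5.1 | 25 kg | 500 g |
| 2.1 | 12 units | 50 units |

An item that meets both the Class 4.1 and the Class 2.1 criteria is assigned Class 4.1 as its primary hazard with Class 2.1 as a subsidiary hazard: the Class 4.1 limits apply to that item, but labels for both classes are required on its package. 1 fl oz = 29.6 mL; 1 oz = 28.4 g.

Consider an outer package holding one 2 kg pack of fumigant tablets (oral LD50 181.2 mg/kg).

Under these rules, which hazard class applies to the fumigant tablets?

Class 6.1

The fumigant tablets have oral LD50 181.2 mg/kg, which is ≤ 500 mg/kg, so they are Class 6.1 (Toxic).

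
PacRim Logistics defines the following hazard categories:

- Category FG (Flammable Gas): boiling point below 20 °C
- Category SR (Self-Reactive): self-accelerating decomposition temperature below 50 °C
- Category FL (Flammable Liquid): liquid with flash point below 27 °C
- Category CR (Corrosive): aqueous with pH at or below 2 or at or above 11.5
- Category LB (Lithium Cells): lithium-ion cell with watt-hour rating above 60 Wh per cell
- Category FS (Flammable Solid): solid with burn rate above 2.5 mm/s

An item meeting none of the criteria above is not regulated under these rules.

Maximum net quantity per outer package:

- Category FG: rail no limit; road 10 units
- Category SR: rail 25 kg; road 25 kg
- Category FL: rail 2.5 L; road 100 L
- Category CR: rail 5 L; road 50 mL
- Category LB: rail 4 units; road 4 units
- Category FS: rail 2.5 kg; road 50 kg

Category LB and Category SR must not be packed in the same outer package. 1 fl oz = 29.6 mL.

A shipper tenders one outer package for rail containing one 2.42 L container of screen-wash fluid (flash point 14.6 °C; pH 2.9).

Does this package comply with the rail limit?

Yes

The screen-wash fluid has flash point 14.6 °C, which is < 27 °C, so it is Category FL (Flammable Liquid).
Category FL quantity: 2.42 L.
2.42 L ≤ 2.5 L (rail limit, Category FL) — within limit.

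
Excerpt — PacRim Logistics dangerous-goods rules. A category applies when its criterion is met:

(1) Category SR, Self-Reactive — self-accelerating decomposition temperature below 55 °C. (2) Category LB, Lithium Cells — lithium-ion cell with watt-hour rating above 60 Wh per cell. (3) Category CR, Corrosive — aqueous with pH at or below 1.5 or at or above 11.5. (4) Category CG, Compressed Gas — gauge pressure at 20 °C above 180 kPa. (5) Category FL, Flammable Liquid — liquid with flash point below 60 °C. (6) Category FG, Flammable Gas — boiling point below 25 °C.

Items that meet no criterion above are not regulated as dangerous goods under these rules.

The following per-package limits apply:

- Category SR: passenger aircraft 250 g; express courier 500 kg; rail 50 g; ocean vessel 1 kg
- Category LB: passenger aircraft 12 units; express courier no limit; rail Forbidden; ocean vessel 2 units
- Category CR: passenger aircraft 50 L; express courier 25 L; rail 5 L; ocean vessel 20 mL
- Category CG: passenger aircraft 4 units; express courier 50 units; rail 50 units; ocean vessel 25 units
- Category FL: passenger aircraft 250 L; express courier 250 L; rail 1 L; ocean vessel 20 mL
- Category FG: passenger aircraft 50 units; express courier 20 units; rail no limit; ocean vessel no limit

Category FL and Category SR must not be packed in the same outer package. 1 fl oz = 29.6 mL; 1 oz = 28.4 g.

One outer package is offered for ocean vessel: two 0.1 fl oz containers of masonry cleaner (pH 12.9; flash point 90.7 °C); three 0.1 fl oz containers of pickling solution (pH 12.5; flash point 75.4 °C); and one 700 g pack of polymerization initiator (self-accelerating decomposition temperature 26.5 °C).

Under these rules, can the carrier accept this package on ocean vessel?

Yes

With pH 12.9 (≥ 11.5), the masonry cleaner falls in Category CR.
Pickling solution: pH 12.5 ≥ 11.5 → Category CR (Corrosive).
Polymerization initiator: self-accelerating decomposition temperature 26.5 °C < 55 °C → Category SR (Self-Reactive).
Category SR quantity: 700 g.
That is within the Category SR ocean vessel limit of 1 kg.
Category CR net quantity: (two 0.1 fl oz containers = 5.92 mL) + (three 0.1 fl oz containers = 8.88 mL) = 14.8 mL.
14.8 mL is within the ocean vessel limit of 20 mL for Category CR.
The segregation rule (Category FL with Category SR) does not apply to Category SR with Category CR.
Every hazard category is within its ocean vessel limit and no segregation rule is violated.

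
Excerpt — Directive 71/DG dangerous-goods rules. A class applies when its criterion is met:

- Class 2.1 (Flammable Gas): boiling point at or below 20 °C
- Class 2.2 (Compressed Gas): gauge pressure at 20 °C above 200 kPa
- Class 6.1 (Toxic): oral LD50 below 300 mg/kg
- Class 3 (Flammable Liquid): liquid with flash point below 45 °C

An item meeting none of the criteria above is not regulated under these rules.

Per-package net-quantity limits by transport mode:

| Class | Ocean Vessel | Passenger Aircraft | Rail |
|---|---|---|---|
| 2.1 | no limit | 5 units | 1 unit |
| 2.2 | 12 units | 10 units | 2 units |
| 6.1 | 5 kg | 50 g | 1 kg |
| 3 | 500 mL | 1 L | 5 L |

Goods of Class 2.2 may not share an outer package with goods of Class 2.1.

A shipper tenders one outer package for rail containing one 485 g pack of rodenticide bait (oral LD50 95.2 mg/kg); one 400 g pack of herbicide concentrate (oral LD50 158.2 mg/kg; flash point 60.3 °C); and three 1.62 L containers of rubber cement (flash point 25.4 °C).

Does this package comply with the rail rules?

Yes

The rodenticide bait has oral LD50 95.2 mg/kg, which is < 300 mg/kg, so it is Class 6.1 (Toxic).
Oral LD50 158.2 mg/kg meets the Class 6.1 criterion (Toxic), so the herbicide concentrate is Class 6.1.
Flash point 25.4 °C meets the Class 3 criterion (Flammable Liquid), so the rubber cement is Class 3.
Class 6.1 net quantity: 485 g + 400 g = 885 g.
That is within the Class 6.1 rail limit of 1 kg.
Class 3 quantity: three 1.62 L containers = 4.86 L.
That is within the Class 3 rail limit of 5 L.
The segregation rule (Class 2.2 with Class 2.1) does not apply to Class 6.1 with Class 3.
Every hazard class is within its rail limit and no segregation rule is violated.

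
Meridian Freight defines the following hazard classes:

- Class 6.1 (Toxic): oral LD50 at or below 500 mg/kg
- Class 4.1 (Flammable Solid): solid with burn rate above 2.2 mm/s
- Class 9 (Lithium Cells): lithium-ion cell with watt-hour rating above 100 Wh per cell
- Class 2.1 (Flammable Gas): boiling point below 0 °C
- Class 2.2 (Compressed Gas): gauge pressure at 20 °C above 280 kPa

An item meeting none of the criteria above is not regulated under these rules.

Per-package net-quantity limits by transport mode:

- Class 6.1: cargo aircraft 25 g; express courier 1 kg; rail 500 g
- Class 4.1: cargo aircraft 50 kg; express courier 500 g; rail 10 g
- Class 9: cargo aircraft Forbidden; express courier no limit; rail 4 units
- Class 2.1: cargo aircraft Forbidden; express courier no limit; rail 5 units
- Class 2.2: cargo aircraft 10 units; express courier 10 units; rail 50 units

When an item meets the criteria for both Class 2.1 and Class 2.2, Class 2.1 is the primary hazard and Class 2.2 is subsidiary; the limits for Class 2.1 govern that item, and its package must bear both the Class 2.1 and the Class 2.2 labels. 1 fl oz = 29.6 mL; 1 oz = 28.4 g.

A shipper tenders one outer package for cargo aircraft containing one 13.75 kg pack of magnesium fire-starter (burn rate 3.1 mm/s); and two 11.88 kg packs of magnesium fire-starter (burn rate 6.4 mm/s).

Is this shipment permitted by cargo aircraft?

With burn rate 3.1 mm/s (> 2.2 mm/s), the magnesium fire-starter falls in Class 4.1.
With burn rate 6.4 mm/s (> 2.2 mm/s), the magnesium fire-starter falls in Class 4.1.
Class 4.1 net quantity: 13.75 kg + (two 11.88 kg packs = 23.76 kg) = 37.51 kg.
37.51 kg is within the cargo aircraft limit of 50 kg for Class 4.1.

Yes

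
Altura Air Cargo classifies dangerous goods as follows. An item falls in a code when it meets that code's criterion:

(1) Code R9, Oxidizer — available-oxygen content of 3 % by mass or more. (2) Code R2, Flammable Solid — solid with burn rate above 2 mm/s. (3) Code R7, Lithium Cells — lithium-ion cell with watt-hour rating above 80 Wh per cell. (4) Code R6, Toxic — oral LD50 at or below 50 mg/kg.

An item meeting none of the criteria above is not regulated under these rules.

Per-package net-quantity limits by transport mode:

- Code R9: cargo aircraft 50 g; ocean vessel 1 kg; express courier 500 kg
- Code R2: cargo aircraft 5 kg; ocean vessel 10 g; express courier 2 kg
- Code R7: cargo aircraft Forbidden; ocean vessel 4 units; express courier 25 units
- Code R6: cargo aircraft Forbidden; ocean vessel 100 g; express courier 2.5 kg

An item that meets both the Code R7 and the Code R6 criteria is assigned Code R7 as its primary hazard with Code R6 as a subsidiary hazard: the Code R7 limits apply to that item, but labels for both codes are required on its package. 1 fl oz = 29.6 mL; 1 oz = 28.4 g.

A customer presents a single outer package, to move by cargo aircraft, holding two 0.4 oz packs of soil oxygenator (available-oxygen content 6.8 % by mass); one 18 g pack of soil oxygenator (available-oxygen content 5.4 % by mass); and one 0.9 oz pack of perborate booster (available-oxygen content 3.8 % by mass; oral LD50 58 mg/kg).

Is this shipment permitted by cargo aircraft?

Available-oxygen content 6.8 % by mass meets the Code R9 criterion (Oxidizer), so the soil oxygenator is Code R9.
The soil oxygenator has available-oxygen content 5.4 % by mass, which is ≥ 3 % by mass, so it is Code R9 (Oxidizer).
With available-oxygen content 3.8 % by mass (≥ 3 % by mass), the perborate booster falls in Code R9.
Total Code R9: (two 0.4 oz packs = 22.72 g) + 18 g + (one 0.9 oz pack = 25.56 g) = 66.28 g.
66.28 g exceeds the cargo aircraft limit of 50 g for Code R9.

No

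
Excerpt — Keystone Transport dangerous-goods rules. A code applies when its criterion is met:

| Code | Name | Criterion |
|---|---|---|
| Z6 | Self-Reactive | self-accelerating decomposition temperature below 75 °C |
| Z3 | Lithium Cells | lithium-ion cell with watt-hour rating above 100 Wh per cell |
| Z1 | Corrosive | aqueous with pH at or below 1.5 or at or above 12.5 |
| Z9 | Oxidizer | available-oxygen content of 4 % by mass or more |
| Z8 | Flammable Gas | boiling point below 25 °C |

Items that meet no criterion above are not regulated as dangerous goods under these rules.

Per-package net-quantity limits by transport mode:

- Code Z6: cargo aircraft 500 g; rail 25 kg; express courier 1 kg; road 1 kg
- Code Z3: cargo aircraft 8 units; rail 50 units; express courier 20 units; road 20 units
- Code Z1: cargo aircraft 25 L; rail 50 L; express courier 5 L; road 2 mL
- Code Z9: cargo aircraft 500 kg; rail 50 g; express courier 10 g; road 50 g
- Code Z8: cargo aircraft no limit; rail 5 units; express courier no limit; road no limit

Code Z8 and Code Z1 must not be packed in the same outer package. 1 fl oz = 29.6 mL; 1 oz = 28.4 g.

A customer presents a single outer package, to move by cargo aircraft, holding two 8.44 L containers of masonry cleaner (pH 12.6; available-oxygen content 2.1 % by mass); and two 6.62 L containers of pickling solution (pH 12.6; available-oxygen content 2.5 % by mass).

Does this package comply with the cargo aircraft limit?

pH 12.6 meets the Code Z1 criterion (Corrosive), so the masonry cleaner is Code Z1.
Pickling solution: pH 12.6 ≥ 12.5 → Code Z1 (Corrosive).
Total Code Z1: (two 8.44 L containers = 16.88 L) + (two 6.62 L containers = 13.24 L) = 30.12 L.
That exceeds the Code Z1 cargo aircraft limit of 25 L.

No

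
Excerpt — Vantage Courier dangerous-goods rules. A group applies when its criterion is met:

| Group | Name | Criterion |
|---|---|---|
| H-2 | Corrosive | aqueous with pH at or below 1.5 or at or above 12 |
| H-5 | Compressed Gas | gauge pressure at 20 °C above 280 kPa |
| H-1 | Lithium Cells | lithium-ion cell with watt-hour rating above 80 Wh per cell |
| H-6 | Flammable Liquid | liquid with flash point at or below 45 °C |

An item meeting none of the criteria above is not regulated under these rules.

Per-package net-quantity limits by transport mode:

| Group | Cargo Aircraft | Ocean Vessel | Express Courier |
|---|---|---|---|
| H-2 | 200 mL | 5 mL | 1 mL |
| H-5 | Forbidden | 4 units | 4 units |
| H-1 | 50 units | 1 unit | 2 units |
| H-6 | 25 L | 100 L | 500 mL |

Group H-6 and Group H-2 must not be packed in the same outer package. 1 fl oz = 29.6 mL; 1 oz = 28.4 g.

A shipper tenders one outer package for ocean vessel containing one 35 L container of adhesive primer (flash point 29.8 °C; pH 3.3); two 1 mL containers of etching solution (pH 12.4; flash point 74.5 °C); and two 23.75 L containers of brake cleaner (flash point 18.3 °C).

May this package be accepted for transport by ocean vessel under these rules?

With flash point 29.8 °C (≤ 45 °C), the adhesive primer falls in Group H-6.
With pH 12.4 (≥ 12), the etching solution falls in Group H-2.
With flash point 18.3 °C (≤ 45 °C), the brake cleaner falls in Group H-6.
Group H-6 net quantity: 35 L + (two 23.75 L containers = 47.5 L) = 82.5 L.
That is within the Group H-6 ocean vessel limit of 100 L.
Group H-2 quantity: two 1 mL containers = 2 mL.
2 mL is within the ocean vessel limit of 5 mL for Group H-2.
Group H-6 and Group H-2 may not share an outer package.

No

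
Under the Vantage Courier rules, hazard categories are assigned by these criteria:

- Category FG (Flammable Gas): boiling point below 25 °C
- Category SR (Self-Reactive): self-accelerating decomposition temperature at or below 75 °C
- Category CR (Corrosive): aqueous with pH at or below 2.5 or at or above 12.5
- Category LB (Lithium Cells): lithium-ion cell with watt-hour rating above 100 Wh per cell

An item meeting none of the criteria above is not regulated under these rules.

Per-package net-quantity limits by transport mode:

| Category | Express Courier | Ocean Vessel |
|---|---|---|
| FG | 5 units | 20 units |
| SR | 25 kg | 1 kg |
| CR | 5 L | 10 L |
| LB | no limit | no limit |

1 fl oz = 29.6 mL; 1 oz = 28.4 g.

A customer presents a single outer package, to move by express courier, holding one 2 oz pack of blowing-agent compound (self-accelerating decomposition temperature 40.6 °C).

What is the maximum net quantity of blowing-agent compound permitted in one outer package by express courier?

The blowing-agent compound has self-accelerating decomposition temperature 40.6 °C, which is ≤ 75 °C, so it is Category SR (Self-Reactive).
The express courier limit for Category SR is 25 kg.

25 kg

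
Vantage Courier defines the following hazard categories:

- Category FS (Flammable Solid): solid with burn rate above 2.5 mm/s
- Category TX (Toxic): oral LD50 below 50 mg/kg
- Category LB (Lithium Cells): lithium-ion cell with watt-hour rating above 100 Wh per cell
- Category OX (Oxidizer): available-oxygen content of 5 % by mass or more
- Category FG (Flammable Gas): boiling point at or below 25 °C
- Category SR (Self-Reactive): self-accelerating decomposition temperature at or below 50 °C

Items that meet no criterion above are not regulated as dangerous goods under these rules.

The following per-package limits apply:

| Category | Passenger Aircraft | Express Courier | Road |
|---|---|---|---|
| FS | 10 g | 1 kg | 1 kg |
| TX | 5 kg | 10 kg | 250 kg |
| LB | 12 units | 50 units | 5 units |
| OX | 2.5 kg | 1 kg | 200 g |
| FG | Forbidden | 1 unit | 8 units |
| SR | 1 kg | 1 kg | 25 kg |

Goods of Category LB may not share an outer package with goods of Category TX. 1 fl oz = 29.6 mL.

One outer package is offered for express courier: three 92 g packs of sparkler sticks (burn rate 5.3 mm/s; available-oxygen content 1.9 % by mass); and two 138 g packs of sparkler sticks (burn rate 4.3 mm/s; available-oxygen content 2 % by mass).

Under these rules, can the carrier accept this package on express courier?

Yes

Sparkler sticks: burn rate 5.3 mm/s > 2.5 mm/s → Category FS (Flammable Solid).
With burn rate 4.3 mm/s (> 2.5 mm/s), the sparkler sticks fall in Category FS.
Category FS net quantity: (three 92 g packs = 276 g) + (two 138 g packs = 276 g) = 552 g.
552 g ≤ 1 kg (express courier limit, Category FS) — within limit.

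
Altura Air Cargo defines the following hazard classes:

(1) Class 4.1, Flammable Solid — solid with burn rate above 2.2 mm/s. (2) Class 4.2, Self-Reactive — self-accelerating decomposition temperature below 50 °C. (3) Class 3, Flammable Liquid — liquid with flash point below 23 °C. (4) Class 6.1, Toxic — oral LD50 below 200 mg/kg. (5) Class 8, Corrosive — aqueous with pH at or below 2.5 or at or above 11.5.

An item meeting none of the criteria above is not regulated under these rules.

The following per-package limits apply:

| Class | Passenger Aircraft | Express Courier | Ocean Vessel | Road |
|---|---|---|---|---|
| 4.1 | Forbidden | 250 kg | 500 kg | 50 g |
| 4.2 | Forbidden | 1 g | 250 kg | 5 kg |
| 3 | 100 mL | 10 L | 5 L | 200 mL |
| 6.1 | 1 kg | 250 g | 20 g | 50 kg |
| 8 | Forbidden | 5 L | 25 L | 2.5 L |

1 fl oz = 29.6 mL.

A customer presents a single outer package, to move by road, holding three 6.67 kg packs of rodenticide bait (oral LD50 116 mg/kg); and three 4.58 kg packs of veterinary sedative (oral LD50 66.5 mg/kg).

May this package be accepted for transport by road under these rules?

Rodenticide bait: oral LD50 116 mg/kg < 200 mg/kg → Class 6.1 (Toxic).
Veterinary sedative: oral LD50 66.5 mg/kg < 200 mg/kg → Class 6.1 (Toxic).
Class 6.1 net quantity: (three 6.67 kg packs = 20.01 kg) + (three 4.58 kg packs = 13.74 kg) = 33.75 kg.
33.75 kg ≤ 50 kg (road limit, Class 6.1) — within limit.

Yes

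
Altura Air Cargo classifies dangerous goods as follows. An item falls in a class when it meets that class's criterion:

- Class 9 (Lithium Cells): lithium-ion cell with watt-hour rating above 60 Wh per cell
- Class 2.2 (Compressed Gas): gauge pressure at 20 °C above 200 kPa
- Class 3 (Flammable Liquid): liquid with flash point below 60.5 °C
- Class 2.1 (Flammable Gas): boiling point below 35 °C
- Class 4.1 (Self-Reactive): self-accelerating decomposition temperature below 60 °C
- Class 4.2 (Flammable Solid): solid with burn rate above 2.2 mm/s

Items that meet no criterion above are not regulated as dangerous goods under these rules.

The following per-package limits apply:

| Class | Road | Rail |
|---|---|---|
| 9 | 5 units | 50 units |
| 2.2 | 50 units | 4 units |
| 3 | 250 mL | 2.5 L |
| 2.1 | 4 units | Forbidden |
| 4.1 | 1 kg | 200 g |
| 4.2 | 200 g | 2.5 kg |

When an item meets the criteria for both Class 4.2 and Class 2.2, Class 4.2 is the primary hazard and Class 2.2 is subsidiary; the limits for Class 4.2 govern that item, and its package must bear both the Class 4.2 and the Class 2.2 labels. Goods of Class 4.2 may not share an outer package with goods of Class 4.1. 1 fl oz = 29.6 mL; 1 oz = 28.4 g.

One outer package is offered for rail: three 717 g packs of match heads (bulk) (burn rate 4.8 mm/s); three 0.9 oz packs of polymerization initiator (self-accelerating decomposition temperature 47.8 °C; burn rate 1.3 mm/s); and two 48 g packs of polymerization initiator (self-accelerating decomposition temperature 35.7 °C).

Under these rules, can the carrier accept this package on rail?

No

Match heads (bulk): burn rate 4.8 mm/s > 2.2 mm/s → Class 4.2 (Flammable Solid).
The polymerization initiator has self-accelerating decomposition temperature 47.8 °C, which is < 60 °C, so it is Class 4.1 (Self-Reactive).
Self-accelerating decomposition temperature 35.7 °C meets the Class 4.1 criterion (Self-Reactive), so the polymerization initiator is Class 4.1.
Class 4.2 quantity: three 717 g packs = 2.151 kg.
2.151 kg is within the rail limit of 2.5 kg for Class 4.2.
Class 4.1 net quantity: (three 0.9 oz packs = 76.68 g) + (two 48 g packs = 96 g) = 172.68 g.
172.68 g is within the rail limit of 200 g for Class 4.1.
Class 4.2 and Class 4.1 may not share an outer package.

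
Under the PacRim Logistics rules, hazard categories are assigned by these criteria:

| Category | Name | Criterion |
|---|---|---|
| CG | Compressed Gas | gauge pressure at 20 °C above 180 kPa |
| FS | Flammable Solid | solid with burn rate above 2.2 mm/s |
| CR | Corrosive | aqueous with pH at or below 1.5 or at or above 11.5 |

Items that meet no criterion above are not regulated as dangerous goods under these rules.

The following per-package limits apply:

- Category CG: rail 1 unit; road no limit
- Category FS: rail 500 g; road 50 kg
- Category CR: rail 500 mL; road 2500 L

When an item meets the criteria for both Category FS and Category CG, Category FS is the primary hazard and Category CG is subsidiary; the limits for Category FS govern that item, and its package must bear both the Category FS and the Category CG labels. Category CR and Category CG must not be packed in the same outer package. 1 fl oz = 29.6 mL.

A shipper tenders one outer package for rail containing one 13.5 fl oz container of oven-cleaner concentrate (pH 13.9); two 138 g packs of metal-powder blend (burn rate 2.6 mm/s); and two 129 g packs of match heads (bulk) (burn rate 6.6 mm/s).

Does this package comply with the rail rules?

Oven-cleaner concentrate: pH 13.9 ≥ 11.5 → Category CR (Corrosive).
Burn rate 2.6 mm/s meets the Category FS criterion (Flammable Solid), so the metal-powder blend is Category FS.
The match heads (bulk) have burn rate 6.6 mm/s, which is > 2.2 mm/s, so they are Category FS (Flammable Solid).
Category FS net quantity: (two 138 g packs = 276 g) + (two 129 g packs = 258 g) = 534 g.
That exceeds the Category FS rail limit of 500 g.
Category CR quantity: one 13.5 fl oz container = 399.6 mL.
399.6 mL ≤ 500 mL (rail limit, Category CR) — within limit.
The segregation rule (Category CR with Category CG) does not apply to Category FS with Category CR.

No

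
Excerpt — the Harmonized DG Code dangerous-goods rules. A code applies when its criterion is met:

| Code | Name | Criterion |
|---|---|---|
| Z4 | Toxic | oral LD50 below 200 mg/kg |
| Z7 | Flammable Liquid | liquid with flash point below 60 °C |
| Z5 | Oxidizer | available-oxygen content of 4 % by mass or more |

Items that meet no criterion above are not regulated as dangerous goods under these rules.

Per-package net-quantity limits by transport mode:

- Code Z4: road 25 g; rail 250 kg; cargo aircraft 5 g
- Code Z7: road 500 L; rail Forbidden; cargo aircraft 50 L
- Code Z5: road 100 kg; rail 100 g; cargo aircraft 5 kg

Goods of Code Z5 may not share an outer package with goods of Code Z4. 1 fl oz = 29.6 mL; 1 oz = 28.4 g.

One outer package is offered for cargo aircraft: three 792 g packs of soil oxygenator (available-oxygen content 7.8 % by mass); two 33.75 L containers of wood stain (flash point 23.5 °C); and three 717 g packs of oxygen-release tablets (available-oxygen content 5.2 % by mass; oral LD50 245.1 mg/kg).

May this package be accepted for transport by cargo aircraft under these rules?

Available-oxygen content 7.8 % by mass meets the Code Z5 criterion (Oxidizer), so the soil oxygenator is Code Z5.
With flash point 23.5 °C (< 60 °C), the wood stain falls in Code Z7.
Oxygen-release tablets: available-oxygen content 5.2 % by mass ≥ 4 % by mass → Code Z5 (Oxidizer).
Code Z5 net quantity: (three 792 g packs = 2.376 kg) + (three 717 g packs = 2.151 kg) = 4.527 kg.
4.527 kg is within the cargo aircraft limit of 5 kg for Code Z5.
Code Z7 quantity: two 33.75 L containers = 67.5 L.
67.5 L > 50 L (cargo aircraft limit, Code Z7) — over the limit.
The segregation rule (Code Z5 with Code Z4) does not apply to Code Z5 with Code Z7.

No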